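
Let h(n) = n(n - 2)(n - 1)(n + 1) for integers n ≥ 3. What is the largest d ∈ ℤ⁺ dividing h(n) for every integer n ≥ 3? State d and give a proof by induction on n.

d = 24

Computing the first values: h(3) = 24 and h(4) = 120; gcd(24, 120) = 24, so d ≤ 24.
We prove 24 | n(n - 2)(n - 1)(n + 1) for all n ≥ 3 by induction on n.
For the base case n = 3: h(3) = 24 = 24·(1), so 24 | h(3).
For the inductive step, assume it holds for an arbitrary p ≥ 3, i.e. 24 | h(p). Then
h(p+1) − h(p) = (p-1)·p·(p+1)·(p+2) − (p-2)·(p-1)·p·(p+1) = (p-1)·p·(p+1)·[(p+2) − (p-2)] = 4·(p-1)·p·(p+1). The product of 3 consecutive integers is divisible by (3)! = 6, so h(p+1) − h(p) is divisible by 4·6 = 24. By the inductive hypothesis 24 | h(p), hence 24 | h(p+1).
By induction, the statement is established for all n ≥ 3.
Therefore the largest such d is 24.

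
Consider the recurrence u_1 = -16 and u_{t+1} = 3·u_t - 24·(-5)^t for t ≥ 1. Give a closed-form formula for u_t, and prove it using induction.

Computing the first terms: u_1 = -16, u_2 = 72, u_3 = -384. This suggests u_t = 3(-5)^t - 3^(t - 1).
Base case (t = 1): the formula gives -16 = -16 = u_1.
For the inductive step, assume it holds for an arbitrary j ≥ 1, so u_j = 3(-5)^j - 3^(j - 1).
Then u_{j+1} = 3·u_j - 24·(-5)^j = 3·(3(-5)^j - 3^(j - 1)) - 24·(-5)^j = 3(-5)^(j + 1) - 3^j = 3(-5)^(j+1) - 3^((j+1) - 1),
which is the claimed formula at t = j+1.
By the principle of mathematical induction, the result holds for all t ≥ 1.

u_t = 3(-5)^t - 3^(t - 1)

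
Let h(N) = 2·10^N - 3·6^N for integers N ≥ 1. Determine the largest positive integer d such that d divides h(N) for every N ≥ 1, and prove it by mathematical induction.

d = 2

Computing the first values: h(1) = 2 and h(2) = 92; gcd(2, 92) = 2, so d ≤ 2.
We prove 2 | 2·10^N - 3·6^N for all N ≥ 1 by induction on N.
Base step (N = 1): h(1) = 2 = 2·(1), so 2 | h(1).
Inductive step: suppose the statement holds for some j ≥ 1, i.e. 2 | h(j). Then
h(j+1) − 10·h(j) = (2·10^(j+1) - 3·6^(j+1)) − 10·(2·10^j - 3·6^j) = (-3)·6^j·(6 − 10) = (12)·6^j. Since 2 | h(j) by the inductive hypothesis, 2 | 10·h(j); and 2 | 12 since 12 = 2·6. Therefore 2 | h(j+1).
By the principle of mathematical induction, the result holds for all N ≥ 1.
Therefore the largest such d is 2.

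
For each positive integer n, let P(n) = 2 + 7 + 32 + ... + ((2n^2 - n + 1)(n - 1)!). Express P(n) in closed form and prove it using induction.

We claim P(n) = (2n + 1)n! - 1 for all n ≥ 1.
Base case (n = 1): P(1) = 2, and the closed form gives 2. They agree.
For the inductive step, assume it holds for an arbitrary r ≥ 1, so P(r) = (2r + 1)r! - 1.
Then P(r+1) = P(r) + ((2r^2 + 3r + 2)r!) = ((2r + 1)r! - 1) + ((2r^2 + 3r + 2)r!).
Simplifying, P(r+1) = (2(r+1) + 1)(r+1)! - 1,
which is the closed form with n = r+1.
This completes the induction.

P(n) = (2n + 1)n! - 1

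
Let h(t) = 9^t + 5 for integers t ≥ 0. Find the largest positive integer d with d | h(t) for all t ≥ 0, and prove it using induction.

Computing the first values: h(0) = 6 and h(1) = 14; gcd(6, 14) = 2, so d ≤ 2.
We prove 2 | 9^t + 5 for all t ≥ 0 by induction on t.
Base step (t = 0): h(0) = 6 = 2·(3), so 2 | h(0).
Inductive step: assume the claim holds for t = m, i.e. 2 | h(m). Then
h(m+1) = 9^(m+1) + 5 = 9·(9^m + 5) - 40 = 9·h(m) - 40. The first term is divisible by 2 by the inductive hypothesis, and -40 is divisible by 2. Hence 2 | h(m+1).
By induction, the statement is established for all t ≥ 0.
Therefore the largest such d is 2.

d = 2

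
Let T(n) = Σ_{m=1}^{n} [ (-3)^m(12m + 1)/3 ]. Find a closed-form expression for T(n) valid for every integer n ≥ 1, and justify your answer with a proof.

We claim T(n) = (-3)^n(3n + 1) - 1 for all n ≥ 1.
For the base case n = 1: T(1) = -13, and the closed form gives -13. They agree.
Inductive step: suppose the statement holds for some m ≥ 1, so T(m) = (-3)^m(3m + 1) - 1.
Then T(m+1) = T(m) + ((-3)^m(-12m - 13)) = ((-3)^m(3m + 1) - 1) + ((-3)^m(-12m - 13)).
Simplifying, T(m+1) = -9(-3)^m·m - 12(-3)^m - 1 = (-3)^(m+1)(3(m+1) + 1) - 1,
which is the closed form with n = m+1.
By induction, the statement is established for all n ≥ 1.

T(n) = (-3)^n(3n + 1) - 1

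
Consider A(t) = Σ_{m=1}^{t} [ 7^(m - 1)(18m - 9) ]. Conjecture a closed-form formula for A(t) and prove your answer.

A(t) = 7^t(3t - 2) + 2

We claim A(t) = 7^t(3t - 2) + 2 for all t ≥ 1.
Base step (t = 1): A(1) = 9, and the closed form gives 9. They agree.
Inductive step: assume the claim holds for t = m, so A(m) = 7^m(3m - 2) + 2.
Then A(m+1) = A(m) + (7^m(18m + 9)) = (7^m(3m - 2) + 2) + (7^m(18m + 9)).
Simplifying, A(m+1) = 21·7^m·m + 7·7^m + 2 = 7^(m+1)(3(m+1) - 2) + 2,
which is the closed form with t = m+1.
This completes the induction.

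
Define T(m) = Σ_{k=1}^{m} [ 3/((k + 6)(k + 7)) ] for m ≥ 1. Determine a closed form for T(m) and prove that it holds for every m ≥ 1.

We claim T(m) = 3m/(7(m + 7)) for all m ≥ 1.
For the base case m = 1: T(1) = 3/56, and the closed form gives 3/56. They agree.
Inductive step: assume the claim holds for m = k, so T(k) = 3k/(7(k + 7)).
Then T(k+1) = T(k) + (3/((k + 7)(k + 8))) = (3k/(7(k + 7))) + (3/((k + 7)(k + 8))).
Simplifying, T(k+1) = 3(k + 1)/(7(k + 8)) = 3(k+1)/(7((k+1) + 7)),
which is the closed form with m = k+1.
This completes the induction.

T(m) = 3m/(7(m + 7))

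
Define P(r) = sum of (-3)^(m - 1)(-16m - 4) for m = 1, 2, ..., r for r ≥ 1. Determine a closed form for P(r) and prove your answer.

P(r) = 2(-3)^r(2r + 1) - 2

We claim P(r) = 2(-3)^r(2r + 1) - 2 for all r ≥ 1.
When r = 1: P(1) = -20, and the closed form gives -20. They agree.
For the inductive step, assume it holds for an arbitrary m ≥ 1, so P(m) = 2(-3)^m(2m + 1) - 2.
Then P(m+1) = P(m) + ((-3)^m(-16m - 20)) = (2(-3)^m(2m + 1) - 2) + ((-3)^m(-16m - 20)).
Simplifying, P(m+1) = -12(-3)^m·m - 18(-3)^m - 2 = 2(-3)^(m+1)(2(m+1) + 1) - 2,
which is the closed form with r = m+1.
By the principle of mathematical induction, the result holds for all r ≥ 1.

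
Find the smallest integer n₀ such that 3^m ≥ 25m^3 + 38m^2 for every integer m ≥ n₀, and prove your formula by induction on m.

At m = 9: 19683 < 21303, so the inequality fails and n₀ ≥ 10. We prove 3^m ≥ 25m^3 + 38m^2 for all m ≥ 10.
When m = 10: 3^m = 59049 and 25m^3 + 38m^2 = 28800, so 59049 ≥ 28800.
Inductive step: suppose the statement holds for some p ≥ 10, so 3^p ≥ 25p^3 + 38p^2.
Then 3^(p + 1) = 3·(3^p) ≥ 3·(25p^3 + 38p^2).
Also, for p ≥ 10 we have 3·(25p^3 + 38p^2) ≥ 25(p+1)^3 + 38(p+1)^2, since 3·(25p^3 + 38p^2) − (25(p+1)^3 + 38(p+1)^2) = 50p^3 + p^2 - 151p - 63, which is nonnegative for all p ≥ 10.
Combining, 3^(p + 1) ≥ 25(p+1)^3 + 38(p+1)^2.
By the principle of mathematical induction, the result holds for all m ≥ 10.
Hence the smallest such n₀ is 10.

n₀ = 10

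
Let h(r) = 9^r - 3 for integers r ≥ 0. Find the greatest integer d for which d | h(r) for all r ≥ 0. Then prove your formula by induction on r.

d = 2

Computing the first values: h(0) = -2 and h(1) = 6; gcd(-2, 6) = 2, so d ≤ 2.
We prove 2 | 9^r - 3 for all r ≥ 0 by induction on r.
Base case (r = 0): h(0) = -2 = 2·(-1), so 2 | h(0).
Suppose the result is true for r = i, i.e. 2 | h(i). Then
h(i+1) = 9^(i+1) - 3 = 9·(9^i - 3) + 24 = 9·h(i) + 24. The first term is divisible by 2 by the inductive hypothesis, and 24 is divisible by 2. Hence 2 | h(i+1).
This completes the induction.
Therefore the largest such d is 2.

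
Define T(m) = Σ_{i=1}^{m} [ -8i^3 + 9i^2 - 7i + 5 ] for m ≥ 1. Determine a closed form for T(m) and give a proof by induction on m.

We claim T(m) = -m(2m^3 + m^2 + m - 3) for all m ≥ 1.
Base step (m = 1): T(1) = -1, and the closed form gives -1. They agree.
Inductive step: assume the claim holds for m = i, so T(i) = i(-2i^3 - i^2 - i + 3).
Then T(i+1) = T(i) + (-8i^3 - 15i^2 - 13i - 1) = (i(-2i^3 - i^2 - i + 3)) + (-8i^3 - 15i^2 - 13i - 1).
Simplifying, T(i+1) = -(i + 1)(2i^3 + 7i^2 + 9i + 1) = -(i+1)(2(i+1)^3 + (i+1)^2 + (i+1) - 3),
which is the closed form with m = i+1.
By the principle of mathematical induction, the result holds for all m ≥ 1.

T(m) = -m(2m^3 + m^2 + m - 3)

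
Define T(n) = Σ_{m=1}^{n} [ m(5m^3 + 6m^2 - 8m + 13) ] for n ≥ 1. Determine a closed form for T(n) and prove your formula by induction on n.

We claim T(n) = n(n + 1)(n^3 + 3n^2 - n + 5) for all n ≥ 1.
For the base case n = 1: T(1) = 16, and the closed form gives 16. They agree.
Inductive step: assume the claim holds for n = m, so T(m) = m(m^4 + 4m^3 + 2m^2 + 4m + 5).
Then T(m+1) = T(m) + (5m^4 + 26m^3 + 40m^2 + 35m + 16) = (m(m^4 + 4m^3 + 2m^2 + 4m + 5)) + (5m^4 + 26m^3 + 40m^2 + 35m + 16).
Simplifying, T(m+1) = (m + 1)(m + 2)(m^3 + 6m^2 + 8m + 8) = (m+1)((m+1) + 1)((m+1)^3 + 3(m+1)^2 - (m+1) + 5),
which is the closed form with n = m+1.
This completes the induction.

T(n) = n(n + 1)(n^3 + 3n^2 - n + 5)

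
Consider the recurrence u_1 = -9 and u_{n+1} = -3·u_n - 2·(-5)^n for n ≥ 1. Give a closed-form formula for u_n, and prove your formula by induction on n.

Computing the first terms: u_1 = -9, u_2 = 37, u_3 = -161. This suggests u_n = -4(-3)^(n - 1) + (-5)^n.
When n = 1: the formula gives -9 = -9 = u_1.
Suppose the result is true for n = r, so u_r = -4(-3)^(r - 1) + (-5)^r.
Then u_{r+1} = -3·u_r - 2·(-5)^r = -3·(-4(-3)^(r - 1) + (-5)^r) - 2·(-5)^r = -4(-3)^r + (-5)^(r + 1) = -4(-3)^((r+1) - 1) + (-5)^(r+1),
which is the claimed formula at n = r+1.
Hence, by induction on n, the claim holds for every n ≥ 1.

u_n = -4(-3)^(n - 1) + (-5)^n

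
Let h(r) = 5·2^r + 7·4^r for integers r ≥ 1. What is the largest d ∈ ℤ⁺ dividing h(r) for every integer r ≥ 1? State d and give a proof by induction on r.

d = 2

Computing the first values: h(1) = 38 and h(2) = 132; gcd(38, 132) = 2, so d ≤ 2.
We prove 2 | 5·2^r + 7·4^r for all r ≥ 1 by induction on r.
Base step (r = 1): h(1) = 38 = 2·(19), so 2 | h(1).
Suppose the result is true for r = p, i.e. 2 | h(p). Then
h(p+1) − 4·h(p) = (5·2^(p+1) + 7·4^(p+1)) − 4·(5·2^p + 7·4^p) = (5)·2^p·(2 − 4) = (-10)·2^p. Since 2 | h(p) by the inductive hypothesis, 2 | 4·h(p); and 2 | -10 since -10 = 2·-5. Therefore 2 | h(p+1).
Hence, by induction on r, the claim holds for every r ≥ 1.
Therefore the largest such d is 2.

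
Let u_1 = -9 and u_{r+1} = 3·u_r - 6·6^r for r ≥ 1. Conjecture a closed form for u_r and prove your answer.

u_r = 3^r - 2·6^r

Computing the first terms: u_1 = -9, u_2 = -63, u_3 = -405. This suggests u_r = 3^r - 2·6^r.
For the base case r = 1: the formula gives -9 = -9 = u_1.
For the inductive step, assume it holds for an arbitrary m ≥ 1, so u_m = 3^m - 2·6^m.
Then u_{m+1} = 3·u_m - 6·6^m = 3·(3^m - 2·6^m) - 6·6^m = 3^(m + 1) - 2·6^(m + 1),
which is the claimed formula at r = m+1.
This completes the induction.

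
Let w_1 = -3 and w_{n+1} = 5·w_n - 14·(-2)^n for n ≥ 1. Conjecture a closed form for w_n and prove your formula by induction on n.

Computing the first terms: w_1 = -3, w_2 = 13, w_3 = 9. This suggests w_n = -(-2)^(n + 1) + 5^(n - 1).
When n = 1: the formula gives -3 = -3 = w_1.
Inductive step: assume the claim holds for n = i, so w_i = -(-2)^(i + 1) + 5^(i - 1).
Then w_{i+1} = 5·w_i - 14·(-2)^i = 5·(-(-2)^(i + 1) + 5^(i - 1)) - 14·(-2)^i = -(-2)^(i + 2) + 5^i = -(-2)^((i+1) + 1) + 5^((i+1) - 1),
which is the claimed formula at n = i+1.
By induction, the statement is established for all n ≥ 1.

w_n = -(-2)^(n + 1) + 5^(n - 1)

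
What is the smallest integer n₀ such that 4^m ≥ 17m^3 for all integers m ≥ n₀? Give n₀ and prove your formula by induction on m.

At m = 5: 1024 < 2125, so the inequality fails and n₀ ≥ 6. We prove 4^m ≥ 17m^3 for all m ≥ 6.
Base step (m = 6): 4^m = 4096 and 17m^3 = 3672, so 4096 ≥ 3672.
Inductive step: suppose the statement holds for some j ≥ 6, so 4^j ≥ 17j^3.
Then 4^(j + 1) = 4·(4^j) ≥ 4·(17j^3).
Also, for j ≥ 6 we have 4·(17j^3) ≥ 17(j+1)^3, since 4 ≥ (1 + 1/j)^3 for all j ≥ 6.
Combining, 4^(j + 1) ≥ 17(j+1)^3.
By the principle of mathematical induction, the result holds for all m ≥ 6.
Hence the smallest such n₀ is 6.

n₀ = 6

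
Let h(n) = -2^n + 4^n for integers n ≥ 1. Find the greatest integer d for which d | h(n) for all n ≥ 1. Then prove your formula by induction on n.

Computing the first values: h(1) = 2 and h(2) = 12; gcd(2, 12) = 2, so d ≤ 2.
We prove 2 | -2^n + 4^n for all n ≥ 1 by induction on n.
When n = 1: h(1) = 2 = 2·(1), so 2 | h(1).
Inductive step: suppose the statement holds for some j ≥ 1, i.e. 2 | h(j). Then
4^{j+1} − 2^{j+1} = 4·4^j − 2·2^j = 4·(4^j − 2^j) + (2)·2^j. The first term is divisible by 2 by the inductive hypothesis, and the second term (2)·2^j is divisible by 2 since 2 | 2. Hence 2 | h(j+1).
By induction, the statement is established for all n ≥ 1.
Therefore the largest such d is 2.

d = 2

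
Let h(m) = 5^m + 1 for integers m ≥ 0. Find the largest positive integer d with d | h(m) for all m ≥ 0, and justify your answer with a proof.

Computing the first values: h(0) = 2 and h(1) = 6; gcd(2, 6) = 2, so d ≤ 2.
We prove 2 | 5^m + 1 for all m ≥ 0 by induction on m.
Base step (m = 0): h(0) = 2 = 2·(1), so 2 | h(0).
Inductive step: suppose the statement holds for some p ≥ 0, i.e. 2 | h(p). Then
h(p+1) = 5^(p+1) + 1 = 5·(5^p + 1) - 4 = 5·h(p) - 4. The first term is divisible by 2 by the inductive hypothesis, and -4 is divisible by 2. Hence 2 | h(p+1).
By the principle of mathematical induction, the result holds for all m ≥ 0.
Therefore the largest such d is 2.

d = 2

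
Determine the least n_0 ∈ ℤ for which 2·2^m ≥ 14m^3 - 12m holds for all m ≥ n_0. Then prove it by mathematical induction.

n_0 = 15

At m = 14: 32768 < 38248, so the inequality fails and n_0 ≥ 15. We prove 2·2^m ≥ 14m^3 - 12m for all m ≥ 15.
When m = 15: 2·2^m = 65536 and 14m^3 - 12m = 47070, so 65536 ≥ 47070.
Inductive step: assume the claim holds for m = k, so 2·2^k ≥ 14k^3 - 12k.
Then 2·2^(k + 1) = 2·(2·2^k) ≥ 2·(14k^3 - 12k).
Also, for k ≥ 15 we have 2·(14k^3 - 12k) ≥ 14(k+1)^3 - 12(k+1), since 2·(14k^3 - 12k) − (14(k+1)^3 - 12(k+1)) = 14k^3 - 42k^2 - 54k - 2, which is nonnegative for all k ≥ 15.
Combining, 2·2^(k + 1) ≥ 14(k+1)^3 - 12(k+1).
This completes the induction.
Hence the smallest such n_0 is 15.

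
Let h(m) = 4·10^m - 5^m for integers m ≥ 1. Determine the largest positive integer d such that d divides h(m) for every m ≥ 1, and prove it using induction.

d = 5

Computing the first values: h(1) = 35 and h(2) = 375; gcd(35, 375) = 5, so d ≤ 5.
We prove 5 | 4·10^m - 5^m for all m ≥ 1 by induction on m.
Base case (m = 1): h(1) = 35 = 5·(7), so 5 | h(1).
Inductive step: assume the claim holds for m = k, i.e. 5 | h(k). Then
h(k+1) − 10·h(k) = (4·10^(k+1) - 5^(k+1)) − 10·(4·10^k - 5^k) = (-1)·5^k·(5 − 10) = (5)·5^k. Since 5 | h(k) by the inductive hypothesis, 5 | 10·h(k); and 5 | 5 since 5 = 5·1. Therefore 5 | h(k+1).
By induction, the statement is established for all m ≥ 1.
Therefore the largest such d is 5.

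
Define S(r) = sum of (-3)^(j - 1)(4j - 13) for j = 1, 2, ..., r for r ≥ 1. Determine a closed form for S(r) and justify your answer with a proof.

We claim S(r) = (-3)^r(-r + 3) - 3 for all r ≥ 1.
Base case (r = 1): S(1) = -9, and the closed form gives -9. They agree.
Suppose the result is true for r = j, so S(j) = (-3)^j(-j + 3) - 3.
Then S(j+1) = S(j) + ((-3)^j(4j - 9)) = ((-3)^j(-j + 3) - 3) + ((-3)^j(4j - 9)).
Simplifying, S(j+1) = 3(-3)^j·j - 6(-3)^j - 3 = (-3)^(j+1)(-(j+1) + 3) - 3,
which is the closed form with r = j+1.
This completes the induction.

S(r) = (-3)^r(-r + 3) - 3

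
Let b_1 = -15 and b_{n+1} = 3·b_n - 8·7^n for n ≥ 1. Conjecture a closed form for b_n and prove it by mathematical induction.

b_n = -3^(n - 1) - 2·7^n

Computing the first terms: b_1 = -15, b_2 = -101, b_3 = -695. This suggests b_n = -3^(n - 1) - 2·7^n.
Base case (n = 1): the formula gives -15 = -15 = b_1.
For the inductive step, assume it holds for an arbitrary j ≥ 1, so b_j = -3^(j - 1) - 2·7^j.
Then b_{j+1} = 3·b_j - 8·7^j = 3·(-3^(j - 1) - 2·7^j) - 8·7^j = -3^j - 2·7^(j + 1) = -3^((j+1) - 1) - 2·7^(j+1),
which is the claimed formula at n = j+1.
Hence, by induction on n, the claim holds for every n ≥ 1.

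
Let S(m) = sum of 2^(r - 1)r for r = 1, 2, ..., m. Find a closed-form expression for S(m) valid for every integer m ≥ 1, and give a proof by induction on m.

S(m) = 2^m(m - 1) + 1

We claim S(m) = 2^m(m - 1) + 1 for all m ≥ 1.
When m = 1: S(1) = 1, and the closed form gives 1. They agree.
Inductive step: assume the claim holds for m = r, so S(r) = 2^r(r - 1) + 1.
Then S(r+1) = S(r) + (2^r(r + 1)) = (2^r(r - 1) + 1) + (2^r(r + 1)).
Simplifying, S(r+1) = 2^(r + 1)r + 1 = 2^(r+1)((r+1) - 1) + 1,
which is the closed form with m = r+1.
This completes the induction.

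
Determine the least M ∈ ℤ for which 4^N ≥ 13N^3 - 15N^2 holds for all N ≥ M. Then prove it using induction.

At N = 5: 1024 < 1250, so the inequality fails and M ≥ 6. We prove 4^N ≥ 13N^3 - 15N^2 for all N ≥ 6.
Base case (N = 6): 4^N = 4096 and 13N^3 - 15N^2 = 2268, so 4096 ≥ 2268.
Suppose the result is true for N = p, so 4^p ≥ 13p^3 - 15p^2.
Then 4^(p + 1) = 4·(4^p) ≥ 4·(13p^3 - 15p^2).
Also, for p ≥ 6 we have 4·(13p^3 - 15p^2) ≥ 13(p+1)^3 - 15(p+1)^2, since 4·(13p^3 - 15p^2) − (13(p+1)^3 - 15(p+1)^2) = 39p^3 - 84p^2 - 9p + 2, which is nonnegative for all p ≥ 6.
Combining, 4^(p + 1) ≥ 13(p+1)^3 - 15(p+1)^2.
This completes the induction.
Hence the smallest such M is 6.

M = 6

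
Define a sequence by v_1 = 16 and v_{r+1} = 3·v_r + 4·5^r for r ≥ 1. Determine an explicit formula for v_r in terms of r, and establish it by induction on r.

Computing the first terms: v_1 = 16, v_2 = 68, v_3 = 304. This suggests v_r = 2·3^r + 2·5^r.
For the base case r = 1: the formula gives 16 = 16 = v_1.
Inductive step: assume the claim holds for r = i, so v_i = 2·3^i + 2·5^i.
Then v_{i+1} = 3·v_i + 4·5^i = 3·(2·3^i + 2·5^i) + 4·5^i = 2·3^(i + 1) + 2·5^(i + 1),
which is the claimed formula at r = i+1.
By induction, the statement is established for all r ≥ 1.

v_r = 2·3^r + 2·5^r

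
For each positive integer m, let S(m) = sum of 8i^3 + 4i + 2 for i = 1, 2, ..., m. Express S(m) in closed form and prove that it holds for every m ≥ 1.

S(m) = 2m(m^3 + 2m^2 + 2m + 2)

We claim S(m) = 2m(m^3 + 2m^2 + 2m + 2) for all m ≥ 1.
For the base case m = 1: S(1) = 14, and the closed form gives 14. They agree.
Inductive step: assume the claim holds for m = i, so S(i) = 2i(i^3 + 2i^2 + 2i + 2).
Then S(i+1) = S(i) + (4i + 8(i + 1)^3 + 6) = (2i(i^3 + 2i^2 + 2i + 2)) + (4i + 8(i + 1)^3 + 6).
Simplifying, S(i+1) = 2(i + 1)(i^3 + 5i^2 + 9i + 7) = 2(i+1)((i+1)^3 + 2(i+1)^2 + 2(i+1) + 2),
which is the closed form with m = i+1.
Hence, by induction on m, the claim holds for every m ≥ 1.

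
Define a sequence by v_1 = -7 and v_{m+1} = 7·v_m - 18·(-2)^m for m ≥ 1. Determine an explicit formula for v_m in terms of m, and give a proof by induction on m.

Computing the first terms: v_1 = -7, v_2 = -13, v_3 = -163. This suggests v_m = -(-2)^(m + 1) - 3·7^(m - 1).
When m = 1: the formula gives -7 = -7 = v_1.
Inductive step: suppose the statement holds for some k ≥ 1, so v_k = -(-2)^(k + 1) - 3·7^(k - 1).
Then v_{k+1} = 7·v_k - 18·(-2)^k = 7·(-(-2)^(k + 1) - 3·7^(k - 1)) - 18·(-2)^k = -(-2)^(k + 2) - 3·7^k = -(-2)^((k+1) + 1) - 3·7^((k+1) - 1),
which is the claimed formula at m = k+1.
This completes the induction.

v_m = -(-2)^(m + 1) - 3·7^(m - 1)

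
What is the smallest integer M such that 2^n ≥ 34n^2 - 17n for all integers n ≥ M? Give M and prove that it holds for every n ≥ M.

At n = 12: 4096 < 4692, so the inequality fails and M ≥ 13. We prove 2^n ≥ 34n^2 - 17n for all n ≥ 13.
For the base case n = 13: 2^n = 8192 and 34n^2 - 17n = 5525, so 8192 ≥ 5525.
Inductive step: suppose the statement holds for some p ≥ 13, so 2^p ≥ 34p^2 - 17p.
Then 2^(p + 1) = 2·(2^p) ≥ 2·(34p^2 - 17p).
Also, for p ≥ 13 we have 2·(34p^2 - 17p) ≥ 34(p+1)^2 - 17(p+1), since 2·(34p^2 - 17p) − (34(p+1)^2 - 17(p+1)) = 34p^2 - 85p - 17, which is nonnegative for all p ≥ 13.
Combining, 2^(p + 1) ≥ 34(p+1)^2 - 17(p+1).
This completes the induction.
Hence the smallest such M is 13.

M = 13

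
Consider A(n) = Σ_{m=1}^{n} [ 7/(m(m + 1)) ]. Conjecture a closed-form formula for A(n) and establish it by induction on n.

We claim A(n) = 7n/(n + 1) for all n ≥ 1.
Base step (n = 1): A(1) = 7/2, and the closed form gives 7/2. They agree.
Inductive step: assume the claim holds for n = m, so A(m) = 7m/(m + 1).
Then A(m+1) = A(m) + (7/((m + 1)(m + 2))) = (7m/(m + 1)) + (7/((m + 1)(m + 2))).
Simplifying, A(m+1) = 7(m + 1)/(m + 2) = 7(m+1)/((m+1) + 1),
which is the closed form with n = m+1.
This completes the induction.

A(n) = 7n/(n + 1)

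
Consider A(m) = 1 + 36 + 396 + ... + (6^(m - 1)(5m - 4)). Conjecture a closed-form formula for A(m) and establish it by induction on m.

We claim A(m) = 6^m(m - 1) + 1 for all m ≥ 1.
Base step (m = 1): A(1) = 1, and the closed form gives 1. They agree.
Suppose the result is true for m = j, so A(j) = 6^j(j - 1) + 1.
Then A(j+1) = A(j) + (6^j(5j + 1)) = (6^j(j - 1) + 1) + (6^j(5j + 1)).
Simplifying, A(j+1) = 6^(j + 1)j + 1 = 6^(j+1)((j+1) - 1) + 1,
which is the closed form with m = j+1.
This completes the induction.

A(m) = 6^m(m - 1) + 1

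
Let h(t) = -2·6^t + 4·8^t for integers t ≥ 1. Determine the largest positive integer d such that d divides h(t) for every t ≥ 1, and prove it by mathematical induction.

Computing the first values: h(1) = 20 and h(2) = 184; gcd(20, 184) = 4, so d ≤ 4.
We prove 4 | -2·6^t + 4·8^t for all t ≥ 1 by induction on t.
Base step (t = 1): h(1) = 20 = 4·(5), so 4 | h(1).
Inductive step: assume the claim holds for t = j, i.e. 4 | h(j). Then
h(j+1) − 8·h(j) = (-2·6^(j+1) + 4·8^(j+1)) − 8·(-2·6^j + 4·8^j) = (-2)·6^j·(6 − 8) = (4)·6^j. Since 4 | h(j) by the inductive hypothesis, 4 | 8·h(j); and 4 | 4 since 4 = 4·1. Therefore 4 | h(j+1).
This completes the induction.
Therefore the largest such d is 4.

d = 4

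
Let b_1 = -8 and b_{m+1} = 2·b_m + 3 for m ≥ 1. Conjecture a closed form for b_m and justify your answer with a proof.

Computing the first terms: b_1 = -8, b_2 = -13, b_3 = -23. This suggests b_m = -5·2^(m - 1) - 3.
For the base case m = 1: the formula gives -8 = -8 = b_1.
Inductive step: suppose the statement holds for some i ≥ 1, so b_i = -5·2^(i - 1) - 3.
Then b_{i+1} = 2·b_i + 3 = 2·(-5·2^(i - 1) - 3) + 3 = -5·2^i - 3 = -5·2^((i+1) - 1) - 3,
which is the claimed formula at m = i+1.
This completes the induction.

b_m = -5·2^(m - 1) - 3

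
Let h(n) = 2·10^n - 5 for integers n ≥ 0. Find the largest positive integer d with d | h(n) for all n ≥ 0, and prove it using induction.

d = 3

Computing the first values: h(0) = -3 and h(1) = 15; gcd(-3, 15) = 3, so d ≤ 3.
We prove 3 | 2·10^n - 5 for all n ≥ 0 by induction on n.
Base case (n = 0): h(0) = -3 = 3·(-1), so 3 | h(0).
Inductive step: assume the claim holds for n = p, i.e. 3 | h(p). Then
h(p+1) = 2·10^(p+1) - 5 = 10·(2·10^p - 5) + 45 = 10·h(p) + 45. The first term is divisible by 3 by the inductive hypothesis, and 45 is divisible by 3. Hence 3 | h(p+1).
This completes the induction.
Therefore the largest such d is 3.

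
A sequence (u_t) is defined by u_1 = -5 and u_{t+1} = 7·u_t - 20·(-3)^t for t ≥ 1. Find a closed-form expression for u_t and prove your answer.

u_t = 2(-3)^t + 7^(t - 1)

Computing the first terms: u_1 = -5, u_2 = 25, u_3 = -5. This suggests u_t = 2(-3)^t + 7^(t - 1).
For the base case t = 1: the formula gives -5 = -5 = u_1.
For the inductive step, assume it holds for an arbitrary j ≥ 1, so u_j = 2(-3)^j + 7^(j - 1).
Then u_{j+1} = 7·u_j - 20·(-3)^j = 7·(2(-3)^j + 7^(j - 1)) - 20·(-3)^j = 2(-3)^(j + 1) + 7^j = 2(-3)^(j+1) + 7^((j+1) - 1),
which is the claimed formula at t = j+1.
By induction, the statement is established for all t ≥ 1.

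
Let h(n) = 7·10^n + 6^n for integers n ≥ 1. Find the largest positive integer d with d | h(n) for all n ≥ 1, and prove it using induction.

d = 4

Computing the first values: h(1) = 76 and h(2) = 736; gcd(76, 736) = 4, so d ≤ 4.
We prove 4 | 7·10^n + 6^n for all n ≥ 1 by induction on n.
For the base case n = 1: h(1) = 76 = 4·(19), so 4 | h(1).
Suppose the result is true for n = k, i.e. 4 | h(k). Then
h(k+1) − 10·h(k) = (7·10^(k+1) + 6^(k+1)) − 10·(7·10^k + 6^k) = (1)·6^k·(6 − 10) = (-4)·6^k. Since 4 | h(k) by the inductive hypothesis, 4 | 10·h(k); and 4 | -4 since -4 = 4·-1. Therefore 4 | h(k+1).
By the principle of mathematical induction, the result holds for all n ≥ 1.
Therefore the largest such d is 4.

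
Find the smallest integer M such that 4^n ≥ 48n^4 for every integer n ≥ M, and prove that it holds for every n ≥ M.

M = 10

At n = 9: 262144 < 314928, so the inequality fails and M ≥ 10. We prove 4^n ≥ 48n^4 for all n ≥ 10.
Base case (n = 10): 4^n = 1048576 and 48n^4 = 480000, so 1048576 ≥ 480000.
Inductive step: assume the claim holds for n = r, so 4^r ≥ 48r^4.
Then 4^(r + 1) = 4·(4^r) ≥ 4·(48r^4).
Also, for r ≥ 10 we have 4·(48r^4) ≥ 48(r+1)^4, since 4 ≥ (1 + 1/r)^4 for all r ≥ 10.
Combining, 4^(r + 1) ≥ 48(r+1)^4.
Hence, by induction on n, the claim holds for every n ≥ 10.
Hence the smallest such M is 10.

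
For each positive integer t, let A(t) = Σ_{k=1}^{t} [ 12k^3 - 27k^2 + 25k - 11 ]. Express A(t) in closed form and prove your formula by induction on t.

We claim A(t) = t(3t^3 - 3t^2 + 2t - 3) for all t ≥ 1.
When t = 1: A(1) = -1, and the closed form gives -1. They agree.
Suppose the result is true for t = k, so A(k) = k(3k^3 - 3k^2 + 2k - 3).
Then A(k+1) = A(k) + (12k^3 + 9k^2 + 7k - 1) = (k(3k^3 - 3k^2 + 2k - 3)) + (12k^3 + 9k^2 + 7k - 1).
Simplifying, A(k+1) = (k + 1)(3k^3 + 6k^2 + 5k - 1) = (k+1)(3(k+1)^3 - 3(k+1)^2 + 2(k+1) - 3),
which is the closed form with t = k+1.
By induction, the statement is established for all t ≥ 1.

A(t) = t(3t^3 - 3t^2 + 2t - 3)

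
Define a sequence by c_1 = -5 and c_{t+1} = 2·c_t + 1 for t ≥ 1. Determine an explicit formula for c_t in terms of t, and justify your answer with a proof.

c_t = -2^(t + 1) - 1

Computing the first terms: c_1 = -5, c_2 = -9, c_3 = -17. This suggests c_t = -2^(t + 1) - 1.
Base step (t = 1): the formula gives -5 = -5 = c_1.
Suppose the result is true for t = r, so c_r = -2^(r + 1) - 1.
Then c_{r+1} = 2·c_r + 1 = 2·(-2^(r + 1) - 1) + 1 = -2^(r + 2) - 1 = -2^((r+1) + 1) - 1,
which is the claimed formula at t = r+1.
By induction, the statement is established for all t ≥ 1.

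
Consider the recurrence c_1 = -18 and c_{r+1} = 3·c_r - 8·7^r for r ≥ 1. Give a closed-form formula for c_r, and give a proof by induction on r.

Computing the first terms: c_1 = -18, c_2 = -110, c_3 = -722. This suggests c_r = -4·3^(r - 1) - 2·7^r.
Base case (r = 1): the formula gives -18 = -18 = c_1.
For the inductive step, assume it holds for an arbitrary i ≥ 1, so c_i = -4·3^(i - 1) - 2·7^i.
Then c_{i+1} = 3·c_i - 8·7^i = 3·(-4·3^(i - 1) - 2·7^i) - 8·7^i = -4·3^i - 2·7^(i + 1) = -4·3^((i+1) - 1) - 2·7^(i+1),
which is the claimed formula at r = i+1.
Hence, by induction on r, the claim holds for every r ≥ 1.

c_r = -4·3^(r - 1) - 2·7^r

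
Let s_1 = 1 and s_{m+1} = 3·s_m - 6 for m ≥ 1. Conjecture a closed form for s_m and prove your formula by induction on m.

s_m = -2·3^(m - 1) + 3

Computing the first terms: s_1 = 1, s_2 = -3, s_3 = -15. This suggests s_m = -2·3^(m - 1) + 3.
Base step (m = 1): the formula gives 1 = 1 = s_1.
Suppose the result is true for m = k, so s_k = -2·3^(k - 1) + 3.
Then s_{k+1} = 3·s_k - 6 = 3·(-2·3^(k - 1) + 3) - 6 = -2·3^k + 3 = -2·3^((k+1) - 1) + 3,
which is the claimed formula at m = k+1.
By induction, the statement is established for all m ≥ 1.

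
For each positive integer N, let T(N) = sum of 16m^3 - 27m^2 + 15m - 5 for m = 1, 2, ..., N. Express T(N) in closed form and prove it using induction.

We claim T(N) = N(4N^3 - N^2 - 2N - 2) for all N ≥ 1.
Base step (N = 1): T(1) = -1, and the closed form gives -1. They agree.
Inductive step: assume the claim holds for N = m, so T(m) = m(4m^3 - m^2 - 2m - 2).
Then T(m+1) = T(m) + (16m^3 + 21m^2 + 9m - 1) = (m(4m^3 - m^2 - 2m - 2)) + (16m^3 + 21m^2 + 9m - 1).
Simplifying, T(m+1) = (m + 1)(4m^3 + 11m^2 + 8m - 1) = (m+1)(4(m+1)^3 - (m+1)^2 - 2(m+1) - 2),
which is the closed form with N = m+1.
Hence, by induction on N, the claim holds for every N ≥ 1.

T(N) = N(4N^3 - N^2 - 2N - 2)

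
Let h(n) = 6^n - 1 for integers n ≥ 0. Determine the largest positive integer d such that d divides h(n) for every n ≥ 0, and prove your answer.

Computing the first values: h(0) = 0 and h(1) = 5; gcd(0, 5) = 5, so d ≤ 5.
We prove 5 | 6^n - 1 for all n ≥ 0 by induction on n.
When n = 0: h(0) = 0 = 5·(0), so 5 | h(0).
Suppose the result is true for n = i, i.e. 5 | h(i). Then
h(i+1) = 6^(i+1) - 1 = 6·(6^i - 1) + 5 = 6·h(i) + 5. The first term is divisible by 5 by the inductive hypothesis, and 5 is divisible by 5. Hence 5 | h(i+1).
This completes the induction.
Therefore the largest such d is 5.

d = 5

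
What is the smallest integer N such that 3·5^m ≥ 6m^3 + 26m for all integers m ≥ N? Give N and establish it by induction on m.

At m = 2: 75 < 100, so the inequality fails and N ≥ 3. We prove 3·5^m ≥ 6m^3 + 26m for all m ≥ 3.
For the base case m = 3: 3·5^m = 375 and 6m^3 + 26m = 240, so 375 ≥ 240.
Inductive step: suppose the statement holds for some r ≥ 3, so 3·5^r ≥ 6r^3 + 26r.
Then 3·5^(r + 1) = 5·(3·5^r) ≥ 5·(6r^3 + 26r).
Also, for r ≥ 3 we have 5·(6r^3 + 26r) ≥ 6(r+1)^3 + 26(r+1), since 5·(6r^3 + 26r) − (6(r+1)^3 + 26(r+1)) = 24r^3 - 18r^2 + 86r - 32, which is nonnegative for all r ≥ 3.
Combining, 3·5^(r + 1) ≥ 6(r+1)^3 + 26(r+1).
Hence, by induction on m, the claim holds for every m ≥ 3.
Hence the smallest such N is 3.

N = 3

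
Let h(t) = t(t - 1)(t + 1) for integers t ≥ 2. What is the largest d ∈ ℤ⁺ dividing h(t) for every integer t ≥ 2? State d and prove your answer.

d = 6

Computing the first values: h(2) = 6 and h(3) = 24; gcd(6, 24) = 6, so d ≤ 6.
We prove 6 | t(t - 1)(t + 1) for all t ≥ 2 by induction on t.
Base case (t = 2): h(2) = 6 = 6·(1), so 6 | h(2).
Suppose the result is true for t = i, i.e. 6 | h(i). Then
h(i+1) − h(i) = i·(i+1)·(i+2) − (i-1)·i·(i+1) = i·(i+1)·[(i+2) − (i-1)] = 3·i·(i+1). The product of 2 consecutive integers is divisible by (2)! = 2, so h(i+1) − h(i) is divisible by 3·2 = 6. By the inductive hypothesis 6 | h(i), hence 6 | h(i+1).
By induction, the statement is established for all t ≥ 2.
Therefore the largest such d is 6.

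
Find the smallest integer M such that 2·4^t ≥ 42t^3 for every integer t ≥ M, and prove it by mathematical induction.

M = 7

At t = 6: 8192 < 9072, so the inequality fails and M ≥ 7. We prove 2·4^t ≥ 42t^3 for all t ≥ 7.
Base case (t = 7): 2·4^t = 32768 and 42t^3 = 14406, so 32768 ≥ 14406.
Inductive step: assume the claim holds for t = i, so 2·4^i ≥ 42i^3.
Then 2·4^(i + 1) = 4·(2·4^i) ≥ 4·(42i^3).
Also, for i ≥ 7 we have 4·(42i^3) ≥ 42(i+1)^3, since 4 ≥ (1 + 1/i)^3 for all i ≥ 7.
Combining, 2·4^(i + 1) ≥ 42(i+1)^3.
Hence, by induction on t, the claim holds for every t ≥ 7.
Hence the smallest such M is 7.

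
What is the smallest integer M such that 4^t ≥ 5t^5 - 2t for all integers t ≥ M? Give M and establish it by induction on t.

M = 10

At t = 9: 262144 < 295227, so the inequality fails and M ≥ 10. We prove 4^t ≥ 5t^5 - 2t for all t ≥ 10.
For the base case t = 10: 4^t = 1048576 and 5t^5 - 2t = 499980, so 1048576 ≥ 499980.
For the inductive step, assume it holds for an arbitrary j ≥ 10, so 4^j ≥ 5j^5 - 2j.
Then 4^(j + 1) = 4·(4^j) ≥ 4·(5j^5 - 2j).
Also, for j ≥ 10 we have 4·(5j^5 - 2j) ≥ 5(j+1)^5 - 2(j+1), since 4·(5j^5 - 2j) − (5(j+1)^5 - 2(j+1)) = 15j^5 - 25j^4 - 50j^3 - 50j^2 - 31j - 3, which is nonnegative for all j ≥ 10.
Combining, 4^(j + 1) ≥ 5(j+1)^5 - 2(j+1).
This completes the induction.
Hence the smallest such M is 10.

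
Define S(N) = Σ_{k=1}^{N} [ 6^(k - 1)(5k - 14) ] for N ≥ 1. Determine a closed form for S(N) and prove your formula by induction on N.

S(N) = 6^N(N - 3) + 3

We claim S(N) = 6^N(N - 3) + 3 for all N ≥ 1.
Base step (N = 1): S(1) = -9, and the closed form gives -9. They agree.
Inductive step: suppose the statement holds for some k ≥ 1, so S(k) = 6^k(k - 3) + 3.
Then S(k+1) = S(k) + (6^k(5k - 9)) = (6^k(k - 3) + 3) + (6^k(5k - 9)).
Simplifying, S(k+1) = 6·6^k·k - 12·6^k + 3 = 6^(k+1)((k+1) - 3) + 3,
which is the closed form with N = k+1.
Hence, by induction on N, the claim holds for every N ≥ 1.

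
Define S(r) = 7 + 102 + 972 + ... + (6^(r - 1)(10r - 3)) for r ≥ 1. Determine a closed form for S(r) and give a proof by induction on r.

S(r) = 6^r(2r - 1) + 1

We claim S(r) = 6^r(2r - 1) + 1 for all r ≥ 1.
Base step (r = 1): S(1) = 7, and the closed form gives 7. They agree.
Inductive step: suppose the statement holds for some j ≥ 1, so S(j) = 6^j(2j - 1) + 1.
Then S(j+1) = S(j) + (6^j(10j + 7)) = (6^j(2j - 1) + 1) + (6^j(10j + 7)).
Simplifying, S(j+1) = 12·6^j·j + 6·6^j + 1 = 6^(j+1)(2(j+1) - 1) + 1,
which is the closed form with r = j+1.
By the principle of mathematical induction, the result holds for all r ≥ 1.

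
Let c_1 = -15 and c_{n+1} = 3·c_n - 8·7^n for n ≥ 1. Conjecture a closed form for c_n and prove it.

c_n = -3^(n - 1) - 2·7^n

Computing the first terms: c_1 = -15, c_2 = -101, c_3 = -695. This suggests c_n = -3^(n - 1) - 2·7^n.
For the base case n = 1: the formula gives -15 = -15 = c_1.
For the inductive step, assume it holds for an arbitrary r ≥ 1, so c_r = -3^(r - 1) - 2·7^r.
Then c_{r+1} = 3·c_r - 8·7^r = 3·(-3^(r - 1) - 2·7^r) - 8·7^r = -3^r - 2·7^(r + 1) = -3^((r+1) - 1) - 2·7^(r+1),
which is the claimed formula at n = r+1.
By induction, the statement is established for all n ≥ 1.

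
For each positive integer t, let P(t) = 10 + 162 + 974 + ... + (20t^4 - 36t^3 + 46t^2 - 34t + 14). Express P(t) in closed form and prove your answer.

P(t) = t(4t^4 + t^3 + 4t^2 - 3t + 4)

We claim P(t) = t(4t^4 + t^3 + 4t^2 - 3t + 4) for all t ≥ 1.
When t = 1: P(1) = 10, and the closed form gives 10. They agree.
Inductive step: suppose the statement holds for some r ≥ 1, so P(r) = r(4r^4 + r^3 + 4r^2 - 3r + 4).
Then P(r+1) = P(r) + (20r^4 + 44r^3 + 58r^2 + 30r + 10) = (r(4r^4 + r^3 + 4r^2 - 3r + 4)) + (20r^4 + 44r^3 + 58r^2 + 30r + 10).
Simplifying, P(r+1) = (r + 1)(4r^4 + 17r^3 + 31r^2 + 24r + 10) = (r+1)(4(r+1)^4 + (r+1)^3 + 4(r+1)^2 - 3(r+1) + 4),
which is the closed form with t = r+1.
This completes the induction.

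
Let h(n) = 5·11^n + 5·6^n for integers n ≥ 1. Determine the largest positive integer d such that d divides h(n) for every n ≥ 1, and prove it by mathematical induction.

d = 5

Computing the first values: h(1) = 85 and h(2) = 785; gcd(85, 785) = 5, so d ≤ 5.
We prove 5 | 5·11^n + 5·6^n for all n ≥ 1 by induction on n.
For the base case n = 1: h(1) = 85 = 5·(17), so 5 | h(1).
Inductive step: assume the claim holds for n = r, i.e. 5 | h(r). Then
h(r+1) − 11·h(r) = (5·11^(r+1) + 5·6^(r+1)) − 11·(5·11^r + 5·6^r) = (5)·6^r·(6 − 11) = (-25)·6^r. Since 5 | h(r) by the inductive hypothesis, 5 | 11·h(r); and 5 | -25 since -25 = 5·-5. Therefore 5 | h(r+1).
Hence, by induction on n, the claim holds for every n ≥ 1.
Therefore the largest such d is 5.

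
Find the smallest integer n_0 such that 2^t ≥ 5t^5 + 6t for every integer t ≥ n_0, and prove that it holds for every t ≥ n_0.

At t = 25: 33554432 < 48828275, so the inequality fails and n_0 ≥ 26. We prove 2^t ≥ 5t^5 + 6t for all t ≥ 26.
For the base case t = 26: 2^t = 67108864 and 5t^5 + 6t = 59407036, so 67108864 ≥ 59407036.
Inductive step: assume the claim holds for t = k, so 2^k ≥ 5k^5 + 6k.
Then 2^(k + 1) = 2·(2^k) ≥ 2·(5k^5 + 6k).
Also, for k ≥ 26 we have 2·(5k^5 + 6k) ≥ 5(k+1)^5 + 6(k+1), since 2·(5k^5 + 6k) − (5(k+1)^5 + 6(k+1)) = 5k^5 - 25k^4 - 50k^3 - 50k^2 - 19k - 11, which is nonnegative for all k ≥ 26.
Combining, 2^(k + 1) ≥ 5(k+1)^5 + 6(k+1).
By the principle of mathematical induction, the result holds for all t ≥ 26.
Hence the smallest such n_0 is 26.

n_0 = 26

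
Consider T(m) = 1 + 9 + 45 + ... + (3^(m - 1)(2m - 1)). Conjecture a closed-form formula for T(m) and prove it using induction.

We claim T(m) = 3^m(m - 1) + 1 for all m ≥ 1.
Base case (m = 1): T(1) = 1, and the closed form gives 1. They agree.
For the inductive step, assume it holds for an arbitrary r ≥ 1, so T(r) = 3^r(r - 1) + 1.
Then T(r+1) = T(r) + (3^r(2r + 1)) = (3^r(r - 1) + 1) + (3^r(2r + 1)).
Simplifying, T(r+1) = 3^(r + 1)r + 1 = 3^(r+1)((r+1) - 1) + 1,
which is the closed form with m = r+1.
By induction, the statement is established for all m ≥ 1.

T(m) = 3^m(m - 1) + 1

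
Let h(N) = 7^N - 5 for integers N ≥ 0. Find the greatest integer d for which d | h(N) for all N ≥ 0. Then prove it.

Computing the first values: h(0) = -4 and h(1) = 2; gcd(-4, 2) = 2, so d ≤ 2.
We prove 2 | 7^N - 5 for all N ≥ 0 by induction on N.
When N = 0: h(0) = -4 = 2·(-2), so 2 | h(0).
Suppose the result is true for N = k, i.e. 2 | h(k). Then
h(k+1) = 7^(k+1) - 5 = 7·(7^k - 5) + 30 = 7·h(k) + 30. The first term is divisible by 2 by the inductive hypothesis, and 30 is divisible by 2. Hence 2 | h(k+1).
By the principle of mathematical induction, the result holds for all N ≥ 0.
Therefore the largest such d is 2.

d = 2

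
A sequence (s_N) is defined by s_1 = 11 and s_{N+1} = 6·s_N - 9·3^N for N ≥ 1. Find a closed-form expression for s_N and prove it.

s_N = 3^(N + 1) + 2·6^(N - 1)

Computing the first terms: s_1 = 11, s_2 = 39, s_3 = 153. This suggests s_N = 3^(N + 1) + 2·6^(N - 1).
For the base case N = 1: the formula gives 11 = 11 = s_1.
Inductive step: assume the claim holds for N = j, so s_j = 3^(j + 1) + 2·6^(j - 1).
Then s_{j+1} = 6·s_j - 9·3^j = 6·(3^(j + 1) + 2·6^(j - 1)) - 9·3^j = 3^(j + 2) + 2·6^j = 3^((j+1) + 1) + 2·6^((j+1) - 1),
which is the claimed formula at N = j+1.
By the principle of mathematical induction, the result holds for all N ≥ 1.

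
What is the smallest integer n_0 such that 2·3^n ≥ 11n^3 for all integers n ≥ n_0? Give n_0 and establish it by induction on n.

At n = 6: 1458 < 2376, so the inequality fails and n_0 ≥ 7. We prove 2·3^n ≥ 11n^3 for all n ≥ 7.
For the base case n = 7: 2·3^n = 4374 and 11n^3 = 3773, so 4374 ≥ 3773.
Suppose the result is true for n = m, so 2·3^m ≥ 11m^3.
Then 2·3^(m + 1) = 3·(2·3^m) ≥ 3·(11m^3).
Also, for m ≥ 7 we have 3·(11m^3) ≥ 11(m+1)^3, since 3 ≥ (1 + 1/m)^3 for all m ≥ 7.
Combining, 2·3^(m + 1) ≥ 11(m+1)^3.
Hence, by induction on n, the claim holds for every n ≥ 7.
Hence the smallest such n_0 is 7.

n_0 = 7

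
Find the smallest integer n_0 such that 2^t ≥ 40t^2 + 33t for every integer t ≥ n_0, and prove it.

At t = 12: 4096 < 6156, so the inequality fails and n_0 ≥ 13. We prove 2^t ≥ 40t^2 + 33t for all t ≥ 13.
For the base case t = 13: 2^t = 8192 and 40t^2 + 33t = 7189, so 8192 ≥ 7189.
Suppose the result is true for t = k, so 2^k ≥ 40k^2 + 33k.
Then 2^(k + 1) = 2·(2^k) ≥ 2·(40k^2 + 33k).
Also, for k ≥ 13 we have 2·(40k^2 + 33k) ≥ 40(k+1)^2 + 33(k+1), since 2·(40k^2 + 33k) − (40(k+1)^2 + 33(k+1)) = 40k^2 - 47k - 73, which is nonnegative for all k ≥ 13.
Combining, 2^(k + 1) ≥ 40(k+1)^2 + 33(k+1).
This completes the induction.
Hence the smallest such n_0 is 13.

n_0 = 13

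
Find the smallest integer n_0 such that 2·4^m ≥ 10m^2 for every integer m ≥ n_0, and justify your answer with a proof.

At m = 2: 32 < 40, so the inequality fails and n_0 ≥ 3. We prove 2·4^m ≥ 10m^2 for all m ≥ 3.
Base step (m = 3): 2·4^m = 128 and 10m^2 = 90, so 128 ≥ 90.
Suppose the result is true for m = j, so 2·4^j ≥ 10j^2.
Then 2·4^(j + 1) = 4·(2·4^j) ≥ 4·(10j^2).
Also, for j ≥ 3 we have 4·(10j^2) ≥ 10(j+1)^2, since 4 ≥ (1 + 1/j)^2 for all j ≥ 3.
Combining, 2·4^(j + 1) ≥ 10(j+1)^2.
This completes the induction.
Hence the smallest such n_0 is 3.

n_0 = 3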